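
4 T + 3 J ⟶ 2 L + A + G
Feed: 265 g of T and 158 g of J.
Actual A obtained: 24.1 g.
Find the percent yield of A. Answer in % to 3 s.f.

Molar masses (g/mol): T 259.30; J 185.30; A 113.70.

n(T) = 265.0 / 259.30 = 1.022 mol
n(J) = 158.0 / 185.30 = 0.8527 mol
n/ν for T = 1.022/4 = 0.2555
n/ν for J = 0.8527/3 = 0.2842
Smallest n/ν is T → limiting reagent.
theoretical n(A) = (1/4) × 1.022 = 0.2555 mol → 29.05 g
% yield = 24.1 / 29.05 × 100 = 82.96 %

83.0 %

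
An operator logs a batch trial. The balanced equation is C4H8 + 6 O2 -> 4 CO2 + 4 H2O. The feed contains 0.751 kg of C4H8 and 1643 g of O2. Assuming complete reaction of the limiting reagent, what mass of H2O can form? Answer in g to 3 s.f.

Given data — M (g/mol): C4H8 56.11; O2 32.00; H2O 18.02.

617 g

n(C4H8) = 0.7510×1000 / 56.11 = 13.38 mol
n(O2) = 1643 / 32.00 = 51.34 mol
n/ν → C4H8: 13.38, O2: 8.557; O2 is limiting.
n(H2O) = (4/6) × 51.34 = 34.23 mol
mass = 34.23 × 18.02 = 616.8 g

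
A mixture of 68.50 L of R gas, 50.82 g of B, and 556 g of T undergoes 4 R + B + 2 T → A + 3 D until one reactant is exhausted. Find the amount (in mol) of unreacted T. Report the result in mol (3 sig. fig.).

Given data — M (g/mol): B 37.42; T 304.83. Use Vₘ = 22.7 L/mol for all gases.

n(R) = 68.50 / 22.7 = 3.018 mol
n(B) = 50.82 / 37.42 = 1.358 mol
n(T) = 556.0 / 304.83 = 1.824 mol
n/ν → R: 0.7545, B: 1.358, T: 0.9120; R is limiting.
T consumed = (2/4) × 3.018 = 1.509 mol
T remaining = 1.824 − 1.509 = 0.3150 mol

0.315 mol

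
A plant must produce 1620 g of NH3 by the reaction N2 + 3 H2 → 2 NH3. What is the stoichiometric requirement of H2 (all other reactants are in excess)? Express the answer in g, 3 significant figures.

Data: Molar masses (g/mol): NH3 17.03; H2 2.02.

288 g

n(NH3) = 1620 / 17.03 = 95.13 mol
n(H2) = (3/2) × 95.13 = 142.7 mol
mass = 142.7 × 2.02 = 288.3 g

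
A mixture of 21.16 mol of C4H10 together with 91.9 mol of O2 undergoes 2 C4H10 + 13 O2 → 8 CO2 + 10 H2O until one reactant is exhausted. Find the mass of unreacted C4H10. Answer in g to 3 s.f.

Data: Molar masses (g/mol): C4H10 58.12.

n(C4H10) = 21.16 mol
n(O2) = 91.90 mol
n/ν for C4H10 = 21.16/2 = 10.58
n/ν for O2 = 91.90/13 = 7.069
Smallest n/ν is O2 → limiting reagent.
C4H10 consumed = (2/13) × 91.90 = 14.14 mol
C4H10 remaining = 21.16 − 14.14 = 7.020 mol
mass = 7.020 × 58.12 = 408.0 g

408 g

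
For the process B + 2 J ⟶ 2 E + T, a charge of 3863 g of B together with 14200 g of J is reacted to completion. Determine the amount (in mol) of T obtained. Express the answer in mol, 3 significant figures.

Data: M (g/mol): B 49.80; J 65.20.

n(B) = 3863 / 49.80 = 77.57 mol
n(J) = 14200 / 65.20 = 217.8 mol
n/ν → B: 77.57, J: 108.9; B is limiting.
n(T) = (1/1) × 77.57 = 77.57 mol

77.6 mol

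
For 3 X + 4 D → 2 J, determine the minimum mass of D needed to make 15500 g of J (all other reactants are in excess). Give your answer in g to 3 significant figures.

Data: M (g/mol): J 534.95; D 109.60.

n(J) = 15500 / 534.95 = 28.97 mol
n(D) = (4/2) × 28.97 = 57.94 mol
mass = 57.94 × 109.60 = 6350 g

6350 g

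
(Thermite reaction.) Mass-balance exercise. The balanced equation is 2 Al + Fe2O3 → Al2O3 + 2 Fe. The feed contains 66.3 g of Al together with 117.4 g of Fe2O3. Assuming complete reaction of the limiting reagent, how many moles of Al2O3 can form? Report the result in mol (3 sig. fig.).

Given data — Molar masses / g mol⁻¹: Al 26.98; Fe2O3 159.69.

0.735 mol

n(Al) = 66.30 / 26.98 = 2.457 mol
n(Fe2O3) = 117.4 / 159.69 = 0.7352 mol
n/ν for Al = 2.457/2 = 1.229
n/ν for Fe2O3 = 0.7352/1 = 0.7352
Smallest n/ν is Fe2O3 → limiting reagent.
n(Al2O3) = (1/1) × 0.7352 = 0.7352 mol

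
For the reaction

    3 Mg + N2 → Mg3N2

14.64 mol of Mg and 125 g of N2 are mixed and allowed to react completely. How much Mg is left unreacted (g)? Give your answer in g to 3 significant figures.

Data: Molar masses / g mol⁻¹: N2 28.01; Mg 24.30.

30.4 g

n(Mg) = 14.64 mol
n(N2) = 125.0 / 28.01 = 4.463 mol
n/ν for Mg = 14.64/3 = 4.880
n/ν for N2 = 4.463/1 = 4.463
Smallest n/ν is N2 → limiting reagent.
Mg consumed = (3/1) × 4.463 = 13.39 mol
Mg remaining = 14.64 − 13.39 = 1.250 mol
mass = 1.250 × 24.30 = 30.38 g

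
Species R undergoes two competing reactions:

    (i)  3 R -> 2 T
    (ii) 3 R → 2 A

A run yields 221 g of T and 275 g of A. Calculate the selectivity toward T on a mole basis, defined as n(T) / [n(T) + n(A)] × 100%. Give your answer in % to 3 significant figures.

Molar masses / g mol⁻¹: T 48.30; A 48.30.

n(T) = 221 / 48.30 = 4.576 mol
n(A) = 275 / 48.30 = 5.694 mol
selectivity = 4.576/(4.576+5.694) × 100 = 44.56 %

44.6 %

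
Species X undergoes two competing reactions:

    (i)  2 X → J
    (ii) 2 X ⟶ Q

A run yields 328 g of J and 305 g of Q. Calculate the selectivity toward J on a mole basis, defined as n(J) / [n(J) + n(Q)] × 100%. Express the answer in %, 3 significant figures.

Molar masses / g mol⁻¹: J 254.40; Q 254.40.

51.8 %

n(J) = 328 / 254.40 = 1.289 mol
n(Q) = 305 / 254.40 = 1.199 mol
selectivity = 1.289/(1.289+1.199) × 100 = 51.81 %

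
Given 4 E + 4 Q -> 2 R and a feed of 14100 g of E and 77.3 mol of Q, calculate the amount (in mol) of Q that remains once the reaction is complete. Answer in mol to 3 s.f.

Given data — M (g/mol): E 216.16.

n(E) = 14100 / 216.16 = 65.23 mol
n(Q) = 77.30 mol
n/ν for E = 65.23/4 = 16.31
n/ν for Q = 77.30/4 = 19.33
Smallest n/ν is E → limiting reagent.
Q consumed = (4/4) × 65.23 = 65.23 mol
Q remaining = 77.30 − 65.23 = 12.07 mol

12.1 mol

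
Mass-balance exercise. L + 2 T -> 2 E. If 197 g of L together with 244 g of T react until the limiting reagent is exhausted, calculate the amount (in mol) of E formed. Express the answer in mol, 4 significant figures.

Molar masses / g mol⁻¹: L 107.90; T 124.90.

1.954 mol

n(L) = 197.0 / 107.90 = 1.826 mol
n(T) = 244.0 / 124.90 = 1.954 mol
n/ν for L = 1.826/1 = 1.826
n/ν for T = 1.954/2 = 0.9770
Smallest n/ν is T → limiting reagent.
n(E) = (2/2) × 1.954 = 1.954 mol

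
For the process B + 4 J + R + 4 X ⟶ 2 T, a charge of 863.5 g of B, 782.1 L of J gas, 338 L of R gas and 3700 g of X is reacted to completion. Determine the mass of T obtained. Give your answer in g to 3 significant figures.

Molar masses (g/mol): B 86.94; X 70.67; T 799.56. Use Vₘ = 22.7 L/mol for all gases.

n(B) = 863.5 / 86.94 = 9.932 mol
n(J) = 782.1 / 22.7 = 34.45 mol
n(R) = 338.0 / 22.7 = 14.89 mol
n(X) = 3700 / 70.67 = 52.36 mol
n/ν for B = 9.932/1 = 9.932
n/ν for J = 34.45/4 = 8.613
n/ν for R = 14.89/1 = 14.89
n/ν for X = 52.36/4 = 13.09
Smallest n/ν is J → limiting reagent.
n(T) = (2/4) × 34.45 = 17.23 mol
mass = 17.23 × 799.56 = 13780 g

13800 g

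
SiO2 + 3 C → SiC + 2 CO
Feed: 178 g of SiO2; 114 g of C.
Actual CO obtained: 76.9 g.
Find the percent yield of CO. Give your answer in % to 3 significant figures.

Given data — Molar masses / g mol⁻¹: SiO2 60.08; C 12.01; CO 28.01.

46.3 %

n(SiO2) = 178.0 / 60.08 = 2.963 mol
n(C) = 114.0 / 12.01 = 9.492 mol
n/ν for SiO2 = 2.963/1 = 2.963
n/ν for C = 9.492/3 = 3.164
Smallest n/ν is SiO2 → limiting reagent.
theoretical n(CO) = (2/1) × 2.963 = 5.926 mol → 166.0 g
% yield = 76.9 / 166.0 × 100 = 46.33 %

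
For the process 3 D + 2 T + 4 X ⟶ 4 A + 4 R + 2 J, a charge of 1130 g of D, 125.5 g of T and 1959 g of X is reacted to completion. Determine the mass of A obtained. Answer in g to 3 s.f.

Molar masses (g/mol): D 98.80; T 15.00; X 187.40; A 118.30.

n(D) = 1130 / 98.80 = 11.44 mol
n(T) = 125.5 / 15.00 = 8.367 mol
n(X) = 1959 / 187.40 = 10.45 mol
n/ν for D = 11.44/3 = 3.813
n/ν for T = 8.367/2 = 4.184
n/ν for X = 10.45/4 = 2.613
Smallest n/ν is X → limiting reagent.
n(A) = (4/4) × 10.45 = 10.45 mol
mass = 10.45 × 118.30 = 1236 g

1240 g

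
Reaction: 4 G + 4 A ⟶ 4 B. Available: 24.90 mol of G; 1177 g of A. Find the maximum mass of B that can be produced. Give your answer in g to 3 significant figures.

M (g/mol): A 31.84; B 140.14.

3490 g

n(G) = 24.90 mol
n(A) = 1177 / 31.84 = 36.97 mol
n/ν for G = 24.90/4 = 6.225
n/ν for A = 36.97/4 = 9.243
Smallest n/ν is G → limiting reagent.
n(B) = (4/4) × 24.90 = 24.90 mol
mass = 24.90 × 140.14 = 3489 g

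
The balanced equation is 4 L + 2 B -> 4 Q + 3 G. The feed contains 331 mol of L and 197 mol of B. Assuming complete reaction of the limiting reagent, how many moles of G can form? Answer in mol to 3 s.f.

248 mol

n(L) = 331.0 mol
n(B) = 197.0 mol
n/ν → L: 82.75, B: 98.50; L is limiting.
n(G) = (3/4) × 331.0 = 248.3 mol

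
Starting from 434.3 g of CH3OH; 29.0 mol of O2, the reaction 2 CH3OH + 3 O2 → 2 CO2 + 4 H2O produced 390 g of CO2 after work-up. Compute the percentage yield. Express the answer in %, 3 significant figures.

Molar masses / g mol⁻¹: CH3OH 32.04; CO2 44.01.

65.4 %

n(CH3OH) = 434.3 / 32.04 = 13.55 mol
n(O2) = 29.00 mol
n/ν for CH3OH = 13.55/2 = 6.775
n/ν for O2 = 29.00/3 = 9.667
Smallest n/ν is CH3OH → limiting reagent.
theoretical n(CO2) = (2/2) × 13.55 = 13.55 mol → 596.3 g
% yield = 390 / 596.3 × 100 = 65.40 %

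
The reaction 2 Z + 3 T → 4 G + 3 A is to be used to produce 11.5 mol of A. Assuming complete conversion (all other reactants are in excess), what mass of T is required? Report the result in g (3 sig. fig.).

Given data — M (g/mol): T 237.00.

2730 g

n(A) = 11.50 mol
n(T) = (3/3) × 11.50 = 11.50 mol
mass = 11.50 × 237.00 = 2726 g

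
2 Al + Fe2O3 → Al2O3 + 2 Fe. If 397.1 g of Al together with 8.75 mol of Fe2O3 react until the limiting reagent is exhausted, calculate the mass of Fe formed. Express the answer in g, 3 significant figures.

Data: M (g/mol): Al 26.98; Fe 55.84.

822 g

n(Al) = 397.1 / 26.98 = 14.72 mol
n(Fe2O3) = 8.750 mol
n/ν for Al = 14.72/2 = 7.360
n/ν for Fe2O3 = 8.750/1 = 8.750
Smallest n/ν is Al → limiting reagent.
n(Fe) = (2/2) × 14.72 = 14.72 mol
mass = 14.72 × 55.84 = 822.0 g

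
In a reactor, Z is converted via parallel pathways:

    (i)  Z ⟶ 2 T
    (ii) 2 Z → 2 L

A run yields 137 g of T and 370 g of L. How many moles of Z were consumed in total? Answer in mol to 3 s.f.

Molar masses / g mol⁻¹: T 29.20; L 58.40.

n(T) = 137 / 29.20 = 4.692 mol
n(L) = 370 / 58.40 = 6.336 mol
n(Z) via (i) = (1/2)×4.692 = 2.346 mol
n(Z) via (ii) = (2/2)×6.336 = 6.336 mol
total n(Z) = 2.346 + 6.336 = 8.682 mol

8.68 mol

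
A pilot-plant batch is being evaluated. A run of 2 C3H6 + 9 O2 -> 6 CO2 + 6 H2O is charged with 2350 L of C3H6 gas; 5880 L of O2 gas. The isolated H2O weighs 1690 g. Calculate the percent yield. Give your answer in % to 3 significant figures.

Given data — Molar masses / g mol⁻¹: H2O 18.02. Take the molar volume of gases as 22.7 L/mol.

n(C3H6) = 2350 / 22.7 = 103.5 mol
n(O2) = 5880 / 22.7 = 259.0 mol
n/ν → C3H6: 51.75, O2: 28.78; O2 is limiting.
theoretical n(H2O) = (6/9) × 259.0 = 172.7 mol → 3112 g
% yield = 1690 / 3112 × 100 = 54.31 %

54.3 %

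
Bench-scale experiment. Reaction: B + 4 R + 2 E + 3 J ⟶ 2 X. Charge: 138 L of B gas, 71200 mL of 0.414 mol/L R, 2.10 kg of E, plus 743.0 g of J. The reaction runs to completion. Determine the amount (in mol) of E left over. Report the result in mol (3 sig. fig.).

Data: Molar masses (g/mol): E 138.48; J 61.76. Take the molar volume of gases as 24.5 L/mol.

n(B) = 138.0 / 24.5 = 5.633 mol
n(R) = 0.414 × 71200/1000 = 29.48 mol
n(E) = 2.100×1000 / 138.48 = 15.16 mol
n(J) = 743.0 / 61.76 = 12.03 mol
n/ν for B = 5.633/1 = 5.633
n/ν for R = 29.48/4 = 7.370
n/ν for E = 15.16/2 = 7.580
n/ν for J = 12.03/3 = 4.010
Smallest n/ν is J → limiting reagent.
E consumed = (2/3) × 12.03 = 8.020 mol
E remaining = 15.16 − 8.020 = 7.140 mol

7.14 mol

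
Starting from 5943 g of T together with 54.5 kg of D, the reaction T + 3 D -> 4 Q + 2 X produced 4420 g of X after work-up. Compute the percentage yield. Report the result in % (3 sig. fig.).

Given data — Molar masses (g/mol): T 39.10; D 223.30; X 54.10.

n(T) = 5943 / 39.10 = 152.0 mol
n(D) = 54.50×1000 / 223.30 = 244.1 mol
n/ν for T = 152.0/1 = 152.0
n/ν for D = 244.1/3 = 81.37
Smallest n/ν is D → limiting reagent.
theoretical n(X) = (2/3) × 244.1 = 162.7 mol → 8802 g
% yield = 4420 / 8802 × 100 = 50.22 %

50.2 %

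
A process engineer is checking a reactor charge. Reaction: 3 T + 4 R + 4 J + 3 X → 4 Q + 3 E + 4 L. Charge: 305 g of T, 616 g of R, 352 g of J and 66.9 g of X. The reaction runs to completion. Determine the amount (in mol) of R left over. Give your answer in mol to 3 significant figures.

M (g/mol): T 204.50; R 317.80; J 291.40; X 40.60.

n(T) = 305.0 / 204.50 = 1.491 mol
n(R) = 616.0 / 317.80 = 1.938 mol
n(J) = 352.0 / 291.40 = 1.208 mol
n(X) = 66.90 / 40.60 = 1.648 mol
n/ν for T = 1.491/3 = 0.4970
n/ν for R = 1.938/4 = 0.4845
n/ν for J = 1.208/4 = 0.3020
n/ν for X = 1.648/3 = 0.5493
Smallest n/ν is J → limiting reagent.
R consumed = (4/4) × 1.208 = 1.208 mol
R remaining = 1.938 − 1.208 = 0.7300 mol

0.730 mol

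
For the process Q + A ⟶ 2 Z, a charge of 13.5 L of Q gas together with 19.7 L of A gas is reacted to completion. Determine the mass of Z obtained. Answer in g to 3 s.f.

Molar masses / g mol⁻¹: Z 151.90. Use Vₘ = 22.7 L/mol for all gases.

181 g

n(Q) = 13.50 / 22.7 = 0.5947 mol
n(A) = 19.70 / 22.7 = 0.8678 mol
n/ν for Q = 0.5947/1 = 0.5947
n/ν for A = 0.8678/1 = 0.8678
Smallest n/ν is Q → limiting reagent.
n(Z) = (2/1) × 0.5947 = 1.189 mol
mass = 1.189 × 151.90 = 180.6 g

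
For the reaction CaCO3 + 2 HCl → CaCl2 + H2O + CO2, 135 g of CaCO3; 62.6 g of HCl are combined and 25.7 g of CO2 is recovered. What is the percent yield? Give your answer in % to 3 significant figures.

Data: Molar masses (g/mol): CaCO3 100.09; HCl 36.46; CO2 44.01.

n(CaCO3) = 135.0 / 100.09 = 1.349 mol
n(HCl) = 62.60 / 36.46 = 1.717 mol
n/ν → CaCO3: 1.349, HCl: 0.8585; HCl is limiting.
theoretical n(CO2) = (1/2) × 1.717 = 0.8585 mol → 37.78 g
% yield = 25.7 / 37.78 × 100 = 68.03 %

68.0 %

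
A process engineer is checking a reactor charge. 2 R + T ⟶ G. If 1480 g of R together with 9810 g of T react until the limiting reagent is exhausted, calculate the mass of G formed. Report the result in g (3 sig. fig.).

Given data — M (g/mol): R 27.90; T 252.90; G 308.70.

n(R) = 1480 / 27.90 = 53.05 mol
n(T) = 9810 / 252.90 = 38.79 mol
n/ν → R: 26.53, T: 38.79; R is limiting.
n(G) = (1/2) × 53.05 = 26.53 mol
mass = 26.53 × 308.70 = 8190 g

8190 g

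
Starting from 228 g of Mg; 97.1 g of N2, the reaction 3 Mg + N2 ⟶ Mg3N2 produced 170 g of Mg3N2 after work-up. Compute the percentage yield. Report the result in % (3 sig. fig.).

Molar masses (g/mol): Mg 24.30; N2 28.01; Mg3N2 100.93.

n(Mg) = 228.0 / 24.30 = 9.383 mol
n(N2) = 97.10 / 28.01 = 3.467 mol
n/ν → Mg: 3.128, N2: 3.467; Mg is limiting.
theoretical n(Mg3N2) = (1/3) × 9.383 = 3.128 mol → 315.7 g
% yield = 170 / 315.7 × 100 = 53.85 %

53.9 %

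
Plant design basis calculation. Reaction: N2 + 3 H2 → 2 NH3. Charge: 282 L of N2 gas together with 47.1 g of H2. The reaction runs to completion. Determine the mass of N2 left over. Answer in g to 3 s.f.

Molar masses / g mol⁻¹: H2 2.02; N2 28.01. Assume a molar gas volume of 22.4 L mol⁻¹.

135 g

n(N2) = 282.0 / 22.4 = 12.59 mol
n(H2) = 47.10 / 2.02 = 23.32 mol
n/ν for N2 = 12.59/1 = 12.59
n/ν for H2 = 23.32/3 = 7.773
Smallest n/ν is H2 → limiting reagent.
N2 consumed = (1/3) × 23.32 = 7.773 mol
N2 remaining = 12.59 − 7.773 = 4.817 mol
mass = 4.817 × 28.01 = 134.9 g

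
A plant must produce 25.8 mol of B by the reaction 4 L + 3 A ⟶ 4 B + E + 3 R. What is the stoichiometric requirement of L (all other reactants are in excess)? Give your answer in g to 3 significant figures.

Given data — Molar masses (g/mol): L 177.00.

n(B) = 25.80 mol
n(L) = (4/4) × 25.80 = 25.80 mol
mass = 25.80 × 177.00 = 4567 g

4570 g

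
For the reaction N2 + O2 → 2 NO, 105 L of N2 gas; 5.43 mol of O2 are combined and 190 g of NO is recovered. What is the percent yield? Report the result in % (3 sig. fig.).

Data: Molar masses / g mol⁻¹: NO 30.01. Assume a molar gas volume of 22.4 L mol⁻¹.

67.5 %

n(N2) = 105.0 / 22.4 = 4.688 mol
n(O2) = 5.430 mol
n/ν → N2: 4.688, O2: 5.430; N2 is limiting.
theoretical n(NO) = (2/1) × 4.688 = 9.376 mol → 281.4 g
% yield = 190 / 281.4 × 100 = 67.52 %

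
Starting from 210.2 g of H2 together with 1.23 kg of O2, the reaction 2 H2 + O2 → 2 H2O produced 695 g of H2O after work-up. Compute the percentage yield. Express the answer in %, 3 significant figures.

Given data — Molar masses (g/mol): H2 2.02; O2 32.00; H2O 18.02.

50.2 %

n(H2) = 210.2 / 2.02 = 104.1 mol
n(O2) = 1.230×1000 / 32.00 = 38.44 mol
n/ν → H2: 52.05, O2: 38.44; O2 is limiting.
theoretical n(H2O) = (2/1) × 38.44 = 76.88 mol → 1385 g
% yield = 695 / 1385 × 100 = 50.18 %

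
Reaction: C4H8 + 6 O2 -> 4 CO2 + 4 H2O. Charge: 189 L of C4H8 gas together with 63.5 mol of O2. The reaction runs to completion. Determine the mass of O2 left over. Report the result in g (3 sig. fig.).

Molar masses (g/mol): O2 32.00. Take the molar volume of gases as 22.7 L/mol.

433 g

n(C4H8) = 189.0 / 22.7 = 8.326 mol
n(O2) = 63.50 mol
n/ν → C4H8: 8.326, O2: 10.58; C4H8 is limiting.
O2 consumed = (6/1) × 8.326 = 49.96 mol
O2 remaining = 63.50 − 49.96 = 13.54 mol
mass = 13.54 × 32.00 = 433.3 g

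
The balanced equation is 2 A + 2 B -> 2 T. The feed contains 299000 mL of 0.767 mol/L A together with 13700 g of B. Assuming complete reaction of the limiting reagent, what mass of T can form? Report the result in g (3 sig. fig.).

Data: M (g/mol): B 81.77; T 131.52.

22000 g

n(A) = 0.767 × 299000/1000 = 229.3 mol
n(B) = 13700 / 81.77 = 167.5 mol
n/ν → A: 114.7, B: 83.75; B is limiting.
n(T) = (2/2) × 167.5 = 167.5 mol
mass = 167.5 × 131.52 = 22030 g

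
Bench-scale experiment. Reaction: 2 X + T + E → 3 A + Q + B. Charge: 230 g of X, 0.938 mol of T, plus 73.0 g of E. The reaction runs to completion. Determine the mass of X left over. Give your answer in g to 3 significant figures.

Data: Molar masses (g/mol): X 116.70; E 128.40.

97.3 g

n(X) = 230.0 / 116.70 = 1.971 mol
n(T) = 0.9380 mol
n(E) = 73.00 / 128.40 = 0.5685 mol
n/ν for X = 1.971/2 = 0.9855
n/ν for T = 0.9380/1 = 0.9380
n/ν for E = 0.5685/1 = 0.5685
Smallest n/ν is E → limiting reagent.
X consumed = (2/1) × 0.5685 = 1.137 mol
X remaining = 1.971 − 1.137 = 0.8340 mol
mass = 0.8340 × 116.70 = 97.33 g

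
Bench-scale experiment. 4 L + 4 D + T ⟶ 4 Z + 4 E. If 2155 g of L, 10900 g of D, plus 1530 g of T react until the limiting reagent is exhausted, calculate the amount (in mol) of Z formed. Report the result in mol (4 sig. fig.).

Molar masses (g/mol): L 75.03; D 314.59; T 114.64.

n(L) = 2155 / 75.03 = 28.72 mol
n(D) = 10900 / 314.59 = 34.65 mol
n(T) = 1530 / 114.64 = 13.35 mol
n/ν for L = 28.72/4 = 7.180
n/ν for D = 34.65/4 = 8.663
n/ν for T = 13.35/1 = 13.35
Smallest n/ν is L → limiting reagent.
n(Z) = (4/4) × 28.72 = 28.72 mol

28.72 mol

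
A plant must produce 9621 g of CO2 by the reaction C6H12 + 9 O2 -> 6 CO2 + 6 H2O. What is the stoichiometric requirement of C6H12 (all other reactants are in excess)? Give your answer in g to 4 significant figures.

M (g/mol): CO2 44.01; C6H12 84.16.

3066 g

n(CO2) = 9621 / 44.01 = 218.6 mol
n(C6H12) = (1/6) × 218.6 = 36.43 mol
mass = 36.43 × 84.16 = 3066 g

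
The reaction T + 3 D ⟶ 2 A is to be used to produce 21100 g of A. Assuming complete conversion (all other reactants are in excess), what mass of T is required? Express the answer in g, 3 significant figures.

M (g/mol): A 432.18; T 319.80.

7810 g

n(A) = 21100 / 432.18 = 48.82 mol
n(T) = (1/2) × 48.82 = 24.41 mol
mass = 24.41 × 319.80 = 7806 g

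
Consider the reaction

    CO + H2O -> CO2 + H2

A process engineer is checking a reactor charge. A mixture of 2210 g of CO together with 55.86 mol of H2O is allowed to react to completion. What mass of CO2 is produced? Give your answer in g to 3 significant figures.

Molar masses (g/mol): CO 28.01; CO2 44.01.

2460 g

n(CO) = 2210 / 28.01 = 78.90 mol
n(H2O) = 55.86 mol
n/ν for CO = 78.90/1 = 78.90
n/ν for H2O = 55.86/1 = 55.86
Smallest n/ν is H2O → limiting reagent.
n(CO2) = (1/1) × 55.86 = 55.86 mol
mass = 55.86 × 44.01 = 2458 g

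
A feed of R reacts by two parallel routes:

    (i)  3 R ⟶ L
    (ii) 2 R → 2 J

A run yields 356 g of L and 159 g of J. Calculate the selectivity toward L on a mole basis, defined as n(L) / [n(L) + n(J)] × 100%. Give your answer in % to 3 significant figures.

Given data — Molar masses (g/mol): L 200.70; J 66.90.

42.7 %

n(L) = 356 / 200.70 = 1.774 mol
n(J) = 159 / 66.90 = 2.377 mol
selectivity = 1.774/(1.774+2.377) × 100 = 42.74 %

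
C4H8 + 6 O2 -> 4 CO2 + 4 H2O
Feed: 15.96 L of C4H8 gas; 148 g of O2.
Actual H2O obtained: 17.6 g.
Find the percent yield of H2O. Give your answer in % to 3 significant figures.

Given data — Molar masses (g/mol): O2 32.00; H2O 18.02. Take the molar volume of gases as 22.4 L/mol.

34.3 %

n(C4H8) = 15.96 / 22.4 = 0.7125 mol
n(O2) = 148.0 / 32.00 = 4.625 mol
n/ν → C4H8: 0.7125, O2: 0.7708; C4H8 is limiting.
theoretical n(H2O) = (4/1) × 0.7125 = 2.850 mol → 51.36 g
% yield = 17.6 / 51.36 × 100 = 34.27 %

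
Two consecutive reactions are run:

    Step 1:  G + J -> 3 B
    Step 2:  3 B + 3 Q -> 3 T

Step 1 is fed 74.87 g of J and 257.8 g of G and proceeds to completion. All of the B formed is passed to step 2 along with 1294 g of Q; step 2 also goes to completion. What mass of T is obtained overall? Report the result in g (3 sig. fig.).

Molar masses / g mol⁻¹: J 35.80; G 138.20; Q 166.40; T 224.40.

1260 g

Step 1:
n(J) = 74.87 / 35.80 = 2.091 mol
n(G) = 257.8 / 138.20 = 1.865 mol
n/ν for J = 2.091/1 = 2.091
n/ν for G = 1.865/1 = 1.865
Smallest n/ν is G → limiting reagent.
n(B) produced = (3/1) × 1.865 = 5.595 mol
Step 2:
n(B) available = 5.595 mol
n(Q) = 1294 / 166.40 = 7.776 mol
n/ν for B = 5.595/3 = 1.865
n/ν for Q = 7.776/3 = 2.592
Smallest n/ν is B → limiting reagent.
n(T) = (3/3) × 5.595 = 5.595 mol
mass = 5.595 × 224.40 = 1256 g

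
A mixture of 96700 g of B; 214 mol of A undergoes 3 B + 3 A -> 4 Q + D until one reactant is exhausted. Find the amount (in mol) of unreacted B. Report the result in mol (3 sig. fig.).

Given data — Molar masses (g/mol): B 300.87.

107 mol

n(B) = 96700 / 300.87 = 321.4 mol
n(A) = 214.0 mol
n/ν for B = 321.4/3 = 107.1
n/ν for A = 214.0/3 = 71.33
Smallest n/ν is A → limiting reagent.
B consumed = (3/3) × 214.0 = 214.0 mol
B remaining = 321.4 − 214.0 = 107.4 mol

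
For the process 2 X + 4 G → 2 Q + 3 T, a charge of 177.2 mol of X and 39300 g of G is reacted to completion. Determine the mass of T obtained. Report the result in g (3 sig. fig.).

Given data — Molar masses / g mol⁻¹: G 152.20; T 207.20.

n(X) = 177.2 mol
n(G) = 39300 / 152.20 = 258.2 mol
n/ν for X = 177.2/2 = 88.60
n/ν for G = 258.2/4 = 64.55
Smallest n/ν is G → limiting reagent.
n(T) = (3/4) × 258.2 = 193.7 mol
mass = 193.7 × 207.20 = 40130 g

40100 g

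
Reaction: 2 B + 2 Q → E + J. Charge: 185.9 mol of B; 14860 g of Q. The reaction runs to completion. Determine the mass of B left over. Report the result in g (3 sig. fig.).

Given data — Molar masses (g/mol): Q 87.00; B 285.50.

4310 g

n(B) = 185.9 mol
n(Q) = 14860 / 87.00 = 170.8 mol
n/ν for B = 185.9/2 = 92.95
n/ν for Q = 170.8/2 = 85.40
Smallest n/ν is Q → limiting reagent.
B consumed = (2/2) × 170.8 = 170.8 mol
B remaining = 185.9 − 170.8 = 15.10 mol
mass = 15.10 × 285.50 = 4311 g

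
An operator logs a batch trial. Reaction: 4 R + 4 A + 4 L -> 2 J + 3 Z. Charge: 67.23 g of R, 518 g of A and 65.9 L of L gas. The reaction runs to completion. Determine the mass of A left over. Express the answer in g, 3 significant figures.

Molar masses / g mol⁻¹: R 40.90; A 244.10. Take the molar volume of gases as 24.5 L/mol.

117 g

n(R) = 67.23 / 40.90 = 1.644 mol
n(A) = 518.0 / 244.10 = 2.122 mol
n(L) = 65.90 / 24.5 = 2.690 mol
n/ν → R: 0.4110, A: 0.5305, L: 0.6725; R is limiting.
A consumed = (4/4) × 1.644 = 1.644 mol
A remaining = 2.122 − 1.644 = 0.4780 mol
mass = 0.4780 × 244.10 = 116.7 g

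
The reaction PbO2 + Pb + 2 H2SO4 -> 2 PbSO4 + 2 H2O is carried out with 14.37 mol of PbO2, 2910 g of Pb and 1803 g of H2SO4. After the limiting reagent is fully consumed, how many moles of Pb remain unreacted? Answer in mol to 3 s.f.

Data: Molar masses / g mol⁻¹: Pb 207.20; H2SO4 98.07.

4.85 mol

n(PbO2) = 14.37 mol
n(Pb) = 2910 / 207.20 = 14.04 mol
n(H2SO4) = 1803 / 98.07 = 18.38 mol
n/ν for PbO2 = 14.37/1 = 14.37
n/ν for Pb = 14.04/1 = 14.04
n/ν for H2SO4 = 18.38/2 = 9.190
Smallest n/ν is H2SO4 → limiting reagent.
Pb consumed = (1/2) × 18.38 = 9.190 mol
Pb remaining = 14.04 − 9.190 = 4.850 mol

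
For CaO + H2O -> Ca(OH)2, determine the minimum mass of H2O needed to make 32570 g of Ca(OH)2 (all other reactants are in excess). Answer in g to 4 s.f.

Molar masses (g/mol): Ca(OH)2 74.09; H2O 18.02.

n(Ca(OH)2) = 32570 / 74.09 = 439.6 mol
n(H2O) = (1/1) × 439.6 = 439.6 mol
mass = 439.6 × 18.02 = 7922 g

7922 g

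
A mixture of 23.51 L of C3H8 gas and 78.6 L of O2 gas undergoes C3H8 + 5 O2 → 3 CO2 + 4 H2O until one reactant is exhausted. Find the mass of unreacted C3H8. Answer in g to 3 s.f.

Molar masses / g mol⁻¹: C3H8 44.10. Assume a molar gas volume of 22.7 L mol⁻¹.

n(C3H8) = 23.51 / 22.7 = 1.036 mol
n(O2) = 78.60 / 22.7 = 3.463 mol
n/ν → C3H8: 1.036, O2: 0.6926; O2 is limiting.
C3H8 consumed = (1/5) × 3.463 = 0.6926 mol
C3H8 remaining = 1.036 − 0.6926 = 0.3434 mol
mass = 0.3434 × 44.10 = 15.14 g

15.1 g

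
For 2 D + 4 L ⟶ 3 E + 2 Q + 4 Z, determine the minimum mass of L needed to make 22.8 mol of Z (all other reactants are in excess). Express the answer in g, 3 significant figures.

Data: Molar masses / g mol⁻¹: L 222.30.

n(Z) = 22.80 mol
n(L) = (4/4) × 22.80 = 22.80 mol
mass = 22.80 × 222.30 = 5068 g

5070 g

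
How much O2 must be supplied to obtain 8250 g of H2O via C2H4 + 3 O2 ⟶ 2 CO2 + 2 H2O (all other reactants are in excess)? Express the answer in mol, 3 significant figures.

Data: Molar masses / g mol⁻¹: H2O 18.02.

687 mol

n(H2O) = 8250 / 18.02 = 457.8 mol
n(O2) = (3/2) × 457.8 = 686.7 mol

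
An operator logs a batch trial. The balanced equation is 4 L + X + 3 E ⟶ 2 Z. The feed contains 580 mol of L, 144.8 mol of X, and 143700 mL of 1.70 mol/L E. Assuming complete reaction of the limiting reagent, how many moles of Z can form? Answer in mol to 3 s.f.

n(L) = 580.0 mol
n(X) = 144.8 mol
n(E) = 1.70 × 143700/1000 = 244.3 mol
n/ν → L: 145.0, X: 144.8, E: 81.43; E is limiting.
n(Z) = (2/3) × 244.3 = 162.9 mol

163 mol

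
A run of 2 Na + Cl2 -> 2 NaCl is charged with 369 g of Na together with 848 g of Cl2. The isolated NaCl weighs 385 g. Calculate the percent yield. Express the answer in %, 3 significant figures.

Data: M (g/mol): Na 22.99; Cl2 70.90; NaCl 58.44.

n(Na) = 369.0 / 22.99 = 16.05 mol
n(Cl2) = 848.0 / 70.90 = 11.96 mol
n/ν → Na: 8.025, Cl2: 11.96; Na is limiting.
theoretical n(NaCl) = (2/2) × 16.05 = 16.05 mol → 938.0 g
% yield = 385 / 938.0 × 100 = 41.04 %

41.0 %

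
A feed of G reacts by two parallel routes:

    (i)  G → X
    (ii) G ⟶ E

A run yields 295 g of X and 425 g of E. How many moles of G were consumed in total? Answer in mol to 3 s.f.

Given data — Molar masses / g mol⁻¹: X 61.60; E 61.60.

n(X) = 295 / 61.60 = 4.789 mol
n(E) = 425 / 61.60 = 6.899 mol
n(G) via (i) = (1/1)×4.789 = 4.789 mol
n(G) via (ii) = (1/1)×6.899 = 6.899 mol
total n(G) = 4.789 + 6.899 = 11.69 mol

11.7 mol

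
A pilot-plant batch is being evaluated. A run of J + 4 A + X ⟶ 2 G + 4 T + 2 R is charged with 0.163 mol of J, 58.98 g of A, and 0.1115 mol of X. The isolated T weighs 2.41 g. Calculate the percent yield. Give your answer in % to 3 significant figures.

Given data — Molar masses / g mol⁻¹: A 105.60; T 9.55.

56.6 %

n(J) = 0.1630 mol
n(A) = 58.98 / 105.60 = 0.5585 mol
n(X) = 0.1115 mol
n/ν for J = 0.1630/1 = 0.1630
n/ν for A = 0.5585/4 = 0.1396
n/ν for X = 0.1115/1 = 0.1115
Smallest n/ν is X → limiting reagent.
theoretical n(T) = (4/1) × 0.1115 = 0.4460 mol → 4.259 g
% yield = 2.41 / 4.259 × 100 = 56.59 %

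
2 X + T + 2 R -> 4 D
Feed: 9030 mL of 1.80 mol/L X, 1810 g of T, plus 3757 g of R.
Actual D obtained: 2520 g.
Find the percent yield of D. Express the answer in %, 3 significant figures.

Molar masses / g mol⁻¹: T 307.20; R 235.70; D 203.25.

52.6 %

n(X) = 1.80 × 9030/1000 = 16.25 mol
n(T) = 1810 / 307.20 = 5.892 mol
n(R) = 3757 / 235.70 = 15.94 mol
n/ν → X: 8.125, T: 5.892, R: 7.970; T is limiting.
theoretical n(D) = (4/1) × 5.892 = 23.57 mol → 4791 g
% yield = 2520 / 4791 × 100 = 52.60 %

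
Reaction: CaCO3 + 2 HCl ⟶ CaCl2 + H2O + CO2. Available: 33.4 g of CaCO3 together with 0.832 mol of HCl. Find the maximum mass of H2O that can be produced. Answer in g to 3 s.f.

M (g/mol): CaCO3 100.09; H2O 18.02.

n(CaCO3) = 33.40 / 100.09 = 0.3337 mol
n(HCl) = 0.8320 mol
n/ν for CaCO3 = 0.3337/1 = 0.3337
n/ν for HCl = 0.8320/2 = 0.4160
Smallest n/ν is CaCO3 → limiting reagent.
n(H2O) = (1/1) × 0.3337 = 0.3337 mol
mass = 0.3337 × 18.02 = 6.013 g

6.01 g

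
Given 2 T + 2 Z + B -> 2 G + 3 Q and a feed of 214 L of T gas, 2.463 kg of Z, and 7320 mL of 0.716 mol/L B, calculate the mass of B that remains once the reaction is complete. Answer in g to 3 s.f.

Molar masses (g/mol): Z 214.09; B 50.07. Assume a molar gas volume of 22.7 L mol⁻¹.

26.4 g

n(T) = 214.0 / 22.7 = 9.427 mol
n(Z) = 2.463×1000 / 214.09 = 11.50 mol
n(B) = 0.716 × 7320/1000 = 5.241 mol
n/ν → T: 4.714, Z: 5.750, B: 5.241; T is limiting.
B consumed = (1/2) × 9.427 = 4.714 mol
B remaining = 5.241 − 4.714 = 0.5270 mol
mass = 0.5270 × 50.07 = 26.39 g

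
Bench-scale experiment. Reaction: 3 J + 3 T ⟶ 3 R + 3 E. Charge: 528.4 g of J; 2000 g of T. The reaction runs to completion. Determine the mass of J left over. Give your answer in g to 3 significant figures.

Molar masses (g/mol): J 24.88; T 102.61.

43.5 g

n(J) = 528.4 / 24.88 = 21.24 mol
n(T) = 2000 / 102.61 = 19.49 mol
n/ν for J = 21.24/3 = 7.080
n/ν for T = 19.49/3 = 6.497
Smallest n/ν is T → limiting reagent.
J consumed = (3/3) × 19.49 = 19.49 mol
J remaining = 21.24 − 19.49 = 1.750 mol
mass = 1.750 × 24.88 = 43.54 g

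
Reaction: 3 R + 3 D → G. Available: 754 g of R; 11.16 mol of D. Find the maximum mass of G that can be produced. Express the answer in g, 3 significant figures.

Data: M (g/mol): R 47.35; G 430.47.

n(R) = 754.0 / 47.35 = 15.92 mol
n(D) = 11.16 mol
n/ν → R: 5.307, D: 3.720; D is limiting.
n(G) = (1/3) × 11.16 = 3.720 mol
mass = 3.720 × 430.47 = 1601 g

1600 g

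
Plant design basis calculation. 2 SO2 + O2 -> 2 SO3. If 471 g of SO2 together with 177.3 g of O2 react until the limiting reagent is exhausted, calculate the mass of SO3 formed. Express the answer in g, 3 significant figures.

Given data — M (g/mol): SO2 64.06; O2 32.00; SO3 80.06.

n(SO2) = 471.0 / 64.06 = 7.352 mol
n(O2) = 177.3 / 32.00 = 5.541 mol
n/ν → SO2: 3.676, O2: 5.541; SO2 is limiting.
n(SO3) = (2/2) × 7.352 = 7.352 mol
mass = 7.352 × 80.06 = 588.6 g

589 g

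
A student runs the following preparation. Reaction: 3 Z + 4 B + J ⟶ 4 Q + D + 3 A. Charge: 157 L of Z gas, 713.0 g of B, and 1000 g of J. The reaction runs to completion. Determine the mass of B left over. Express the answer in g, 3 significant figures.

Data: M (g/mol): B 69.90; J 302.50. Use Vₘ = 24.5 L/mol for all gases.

116 g

n(Z) = 157.0 / 24.5 = 6.408 mol
n(B) = 713.0 / 69.90 = 10.20 mol
n(J) = 1000 / 302.50 = 3.306 mol
n/ν → Z: 2.136, B: 2.550, J: 3.306; Z is limiting.
B consumed = (4/3) × 6.408 = 8.544 mol
B remaining = 10.20 − 8.544 = 1.656 mol
mass = 1.656 × 69.90 = 115.8 g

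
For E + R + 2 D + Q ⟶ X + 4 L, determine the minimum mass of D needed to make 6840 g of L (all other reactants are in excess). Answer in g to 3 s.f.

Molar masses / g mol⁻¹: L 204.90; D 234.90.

n(L) = 6840 / 204.90 = 33.38 mol
n(D) = (2/4) × 33.38 = 16.69 mol
mass = 16.69 × 234.90 = 3920 g

3920 g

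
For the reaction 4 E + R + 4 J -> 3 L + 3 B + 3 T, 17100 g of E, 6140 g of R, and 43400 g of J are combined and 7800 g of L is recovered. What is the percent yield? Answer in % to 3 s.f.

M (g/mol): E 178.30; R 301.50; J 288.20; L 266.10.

48.0 %

n(E) = 17100 / 178.30 = 95.91 mol
n(R) = 6140 / 301.50 = 20.36 mol
n(J) = 43400 / 288.20 = 150.6 mol
n/ν → E: 23.98, R: 20.36, J: 37.65; R is limiting.
theoretical n(L) = (3/1) × 20.36 = 61.08 mol → 16250 g
% yield = 7800 / 16250 × 100 = 48.00 %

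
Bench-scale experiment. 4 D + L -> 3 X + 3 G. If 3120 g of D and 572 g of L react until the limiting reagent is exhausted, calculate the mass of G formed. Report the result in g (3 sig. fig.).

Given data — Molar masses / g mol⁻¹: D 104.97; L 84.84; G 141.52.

n(D) = 3120 / 104.97 = 29.72 mol
n(L) = 572.0 / 84.84 = 6.742 mol
n/ν for D = 29.72/4 = 7.430
n/ν for L = 6.742/1 = 6.742
Smallest n/ν is L → limiting reagent.
n(G) = (3/1) × 6.742 = 20.23 mol
mass = 20.23 × 141.52 = 2863 g

2860 g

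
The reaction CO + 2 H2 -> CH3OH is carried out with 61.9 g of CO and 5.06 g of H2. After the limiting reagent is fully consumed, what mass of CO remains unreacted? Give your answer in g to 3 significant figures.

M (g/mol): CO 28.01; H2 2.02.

26.8 g

n(CO) = 61.90 / 28.01 = 2.210 mol
n(H2) = 5.060 / 2.02 = 2.505 mol
n/ν for CO = 2.210/1 = 2.210
n/ν for H2 = 2.505/2 = 1.253
Smallest n/ν is H2 → limiting reagent.
CO consumed = (1/2) × 2.505 = 1.253 mol
CO remaining = 2.210 − 1.253 = 0.9570 mol
mass = 0.9570 × 28.01 = 26.81 g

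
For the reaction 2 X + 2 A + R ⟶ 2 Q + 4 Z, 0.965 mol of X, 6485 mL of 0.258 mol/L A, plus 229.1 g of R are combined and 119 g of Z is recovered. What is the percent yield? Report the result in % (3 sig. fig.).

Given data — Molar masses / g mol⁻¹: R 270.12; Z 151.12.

n(X) = 0.9650 mol
n(A) = 0.258 × 6485/1000 = 1.673 mol
n(R) = 229.1 / 270.12 = 0.8481 mol
n/ν for X = 0.9650/2 = 0.4825
n/ν for A = 1.673/2 = 0.8365
n/ν for R = 0.8481/1 = 0.8481
Smallest n/ν is X → limiting reagent.
theoretical n(Z) = (4/2) × 0.9650 = 1.930 mol → 291.7 g
% yield = 119 / 291.7 × 100 = 40.80 %

40.8 %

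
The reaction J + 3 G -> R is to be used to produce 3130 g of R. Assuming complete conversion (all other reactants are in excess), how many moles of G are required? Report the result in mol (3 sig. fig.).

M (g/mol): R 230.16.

40.8 mol

n(R) = 3130 / 230.16 = 13.60 mol
n(G) = (3/1) × 13.60 = 40.80 mol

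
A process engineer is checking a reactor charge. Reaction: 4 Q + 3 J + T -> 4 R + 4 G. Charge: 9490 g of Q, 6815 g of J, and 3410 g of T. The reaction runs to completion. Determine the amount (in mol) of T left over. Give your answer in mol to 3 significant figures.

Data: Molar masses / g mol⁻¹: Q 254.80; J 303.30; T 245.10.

n(Q) = 9490 / 254.80 = 37.24 mol
n(J) = 6815 / 303.30 = 22.47 mol
n(T) = 3410 / 245.10 = 13.91 mol
n/ν for Q = 37.24/4 = 9.310
n/ν for J = 22.47/3 = 7.490
n/ν for T = 13.91/1 = 13.91
Smallest n/ν is J → limiting reagent.
T consumed = (1/3) × 22.47 = 7.490 mol
T remaining = 13.91 − 7.490 = 6.420 mol

6.42 mol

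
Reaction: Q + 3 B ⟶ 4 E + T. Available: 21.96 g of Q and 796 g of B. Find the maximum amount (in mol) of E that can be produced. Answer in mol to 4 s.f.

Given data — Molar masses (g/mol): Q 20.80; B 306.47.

n(Q) = 21.96 / 20.80 = 1.056 mol
n(B) = 796.0 / 306.47 = 2.597 mol
n/ν for Q = 1.056/1 = 1.056
n/ν for B = 2.597/3 = 0.8657
Smallest n/ν is B → limiting reagent.
n(E) = (4/3) × 2.597 = 3.463 mol

3.463 mol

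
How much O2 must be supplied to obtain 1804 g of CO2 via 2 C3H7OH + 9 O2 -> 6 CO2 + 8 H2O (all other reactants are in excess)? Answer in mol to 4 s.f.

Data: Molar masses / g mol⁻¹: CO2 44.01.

61.49 mol

n(CO2) = 1804 / 44.01 = 40.99 mol
n(O2) = (9/6) × 40.99 = 61.49 mol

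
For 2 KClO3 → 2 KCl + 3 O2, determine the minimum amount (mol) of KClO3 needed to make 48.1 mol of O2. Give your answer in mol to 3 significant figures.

n(O2) = 48.10 mol
n(KClO3) = (2/3) × 48.10 = 32.07 mol

32.1 mol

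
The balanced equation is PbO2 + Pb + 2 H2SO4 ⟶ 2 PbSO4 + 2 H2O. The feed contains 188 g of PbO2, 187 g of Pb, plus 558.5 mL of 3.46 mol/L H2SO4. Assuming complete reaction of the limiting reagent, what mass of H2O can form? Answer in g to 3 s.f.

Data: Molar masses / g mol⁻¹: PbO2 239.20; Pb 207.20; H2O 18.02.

28.3 g

n(PbO2) = 188.0 / 239.20 = 0.7860 mol
n(Pb) = 187.0 / 207.20 = 0.9025 mol
n(H2SO4) = 3.46 × 558.5/1000 = 1.932 mol
n/ν for PbO2 = 0.7860/1 = 0.7860
n/ν for Pb = 0.9025/1 = 0.9025
n/ν for H2SO4 = 1.932/2 = 0.9660
Smallest n/ν is PbO2 → limiting reagent.
n(H2O) = (2/1) × 0.7860 = 1.572 mol
mass = 1.572 × 18.02 = 28.33 g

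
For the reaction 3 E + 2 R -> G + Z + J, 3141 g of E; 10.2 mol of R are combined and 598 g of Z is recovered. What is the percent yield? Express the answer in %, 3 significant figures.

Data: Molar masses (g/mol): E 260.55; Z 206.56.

72.0 %

n(E) = 3141 / 260.55 = 12.06 mol
n(R) = 10.20 mol
n/ν for E = 12.06/3 = 4.020
n/ν for R = 10.20/2 = 5.100
Smallest n/ν is E → limiting reagent.
theoretical n(Z) = (1/3) × 12.06 = 4.020 mol → 830.4 g
% yield = 598 / 830.4 × 100 = 72.01 %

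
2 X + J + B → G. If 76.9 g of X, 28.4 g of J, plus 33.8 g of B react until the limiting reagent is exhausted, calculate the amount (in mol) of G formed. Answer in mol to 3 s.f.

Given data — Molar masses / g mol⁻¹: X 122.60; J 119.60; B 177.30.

0.191 mol

n(X) = 76.90 / 122.60 = 0.6272 mol
n(J) = 28.40 / 119.60 = 0.2375 mol
n(B) = 33.80 / 177.30 = 0.1906 mol
n/ν for X = 0.6272/2 = 0.3136
n/ν for J = 0.2375/1 = 0.2375
n/ν for B = 0.1906/1 = 0.1906
Smallest n/ν is B → limiting reagent.
n(G) = (1/1) × 0.1906 = 0.1906 mol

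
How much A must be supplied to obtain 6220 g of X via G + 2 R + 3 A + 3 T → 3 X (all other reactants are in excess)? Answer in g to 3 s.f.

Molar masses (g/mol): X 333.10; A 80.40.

1500 g

n(X) = 6220 / 333.10 = 18.67 mol
n(A) = (3/3) × 18.67 = 18.67 mol
mass = 18.67 × 80.40 = 1501 g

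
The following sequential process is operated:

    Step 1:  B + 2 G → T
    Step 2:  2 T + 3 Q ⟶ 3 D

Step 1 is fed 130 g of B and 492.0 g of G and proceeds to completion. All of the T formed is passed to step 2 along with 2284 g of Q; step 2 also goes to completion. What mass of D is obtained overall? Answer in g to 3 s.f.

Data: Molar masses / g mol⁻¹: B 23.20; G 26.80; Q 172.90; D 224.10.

1880 g

Step 1:
n(B) = 130.0 / 23.20 = 5.603 mol
n(G) = 492.0 / 26.80 = 18.36 mol
n/ν for B = 5.603/1 = 5.603
n/ν for G = 18.36/2 = 9.180
Smallest n/ν is B → limiting reagent.
n(T) produced = (1/1) × 5.603 = 5.603 mol
Step 2:
n(T) available = 5.603 mol
n(Q) = 2284 / 172.90 = 13.21 mol
n/ν for T = 5.603/2 = 2.802
n/ν for Q = 13.21/3 = 4.403
Smallest n/ν is T → limiting reagent.
n(D) = (3/2) × 5.603 = 8.405 mol
mass = 8.405 × 224.10 = 1884 g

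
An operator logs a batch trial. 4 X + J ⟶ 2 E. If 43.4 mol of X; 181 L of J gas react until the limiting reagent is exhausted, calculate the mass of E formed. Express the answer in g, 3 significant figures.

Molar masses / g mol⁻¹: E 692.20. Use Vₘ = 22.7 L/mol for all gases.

11000 g

n(X) = 43.40 mol
n(J) = 181.0 / 22.7 = 7.974 mol
n/ν for X = 43.40/4 = 10.85
n/ν for J = 7.974/1 = 7.974
Smallest n/ν is J → limiting reagent.
n(E) = (2/1) × 7.974 = 15.95 mol
mass = 15.95 × 692.20 = 11040 g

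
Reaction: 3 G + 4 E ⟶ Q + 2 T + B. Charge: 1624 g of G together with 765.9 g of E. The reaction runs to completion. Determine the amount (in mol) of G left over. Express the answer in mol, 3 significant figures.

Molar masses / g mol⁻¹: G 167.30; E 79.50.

2.48 mol

n(G) = 1624 / 167.30 = 9.707 mol
n(E) = 765.9 / 79.50 = 9.634 mol
n/ν for G = 9.707/3 = 3.236
n/ν for E = 9.634/4 = 2.409
Smallest n/ν is E → limiting reagent.
G consumed = (3/4) × 9.634 = 7.226 mol
G remaining = 9.707 − 7.226 = 2.481 mol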